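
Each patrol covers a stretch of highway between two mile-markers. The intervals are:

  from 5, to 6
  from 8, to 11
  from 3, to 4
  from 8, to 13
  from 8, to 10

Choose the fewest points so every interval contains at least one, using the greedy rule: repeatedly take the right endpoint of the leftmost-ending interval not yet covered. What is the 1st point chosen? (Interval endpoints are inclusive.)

4

Process intervals by earliest right end; each time one isn't hit yet, stab at its right endpoint.
Sorted: [3,4] [5,6] [8,10] [8,11] [8,13]
{[3,4]} hit by 4; {[5,6]} hit by 6; {[8,10],[8,11],[8,13]} hit by 10.
Points: 4, 6, 10 (3 total).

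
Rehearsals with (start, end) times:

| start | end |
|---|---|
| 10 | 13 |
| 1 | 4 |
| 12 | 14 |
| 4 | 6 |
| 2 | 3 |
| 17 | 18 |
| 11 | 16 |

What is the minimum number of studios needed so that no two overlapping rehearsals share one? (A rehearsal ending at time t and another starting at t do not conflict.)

starts: [1, 2, 4, 10, 11, 12, 17]
ends:   [3, 4, 6, 13, 14, 16, 18]
s1→1 s2→2 e3→1 e4→0 s4→1 e6→0 s10→1 s11→2 s12→3  — peak 3.

3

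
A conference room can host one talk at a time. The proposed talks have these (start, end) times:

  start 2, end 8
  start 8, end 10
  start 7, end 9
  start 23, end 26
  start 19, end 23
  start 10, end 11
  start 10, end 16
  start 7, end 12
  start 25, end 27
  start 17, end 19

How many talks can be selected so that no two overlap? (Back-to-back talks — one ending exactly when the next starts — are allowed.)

Sorted by end: (2,8)  (7,9)  (8,10)  (10,11)  (7,12)  (10,16)  (17,19)  (19,23)  (23,26)  (25,27)
take (2,8); take (8,10); take (10,11); skip (7,12); take (17,19); take (19,23); take (23,26).
Selected 6 talks.

6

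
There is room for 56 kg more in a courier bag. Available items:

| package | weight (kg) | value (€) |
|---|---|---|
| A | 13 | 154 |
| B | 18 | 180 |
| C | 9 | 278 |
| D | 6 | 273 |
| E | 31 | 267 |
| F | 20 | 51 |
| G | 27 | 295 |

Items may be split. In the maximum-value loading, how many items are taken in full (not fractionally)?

4

Sort by value per unit weight and fill in that order.
Order: D (273/6=45.50) > C (278/9=30.89) > A (154/13=11.85) > G (295/27=10.93) > B (180/18=10.00) > E (267/31=8.61) > F (51/20=2.55)
Fill: take D (6 @ 273) → take C (9 @ 278) → take A (13 @ 154) → take G (27 @ 295) → take 1/18 of B → 10.00; 56/56 used.
4 item(s) taken whole; one partial (take 1/18 of B).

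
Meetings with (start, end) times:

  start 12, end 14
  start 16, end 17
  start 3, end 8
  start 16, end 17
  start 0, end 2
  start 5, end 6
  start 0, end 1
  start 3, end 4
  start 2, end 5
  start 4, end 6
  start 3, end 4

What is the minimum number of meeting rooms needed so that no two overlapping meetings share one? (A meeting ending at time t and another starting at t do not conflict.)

starts: [0, 0, 2, 3, 3, 3, 4, 5, 12, 16, 16]
ends:   [1, 2, 4, 4, 5, 6, 6, 8, 14, 17, 17]
s0→1 s0→2 e1→1 e2→0 s2→1 s3→2 s3→3 s3→4  — peak 4.

4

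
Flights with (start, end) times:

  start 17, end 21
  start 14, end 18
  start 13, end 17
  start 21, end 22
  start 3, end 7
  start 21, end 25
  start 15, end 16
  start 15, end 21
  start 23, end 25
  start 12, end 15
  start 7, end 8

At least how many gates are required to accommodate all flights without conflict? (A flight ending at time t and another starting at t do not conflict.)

Count concurrent intervals with a sweep; the peak is the room count.
Events (time:±→running): 3:+→1 7:-→0 7:+→1 8:-→0 12:+→1 13:+→2 14:+→3 15:-→2 15:+→3 15:+→4 … peak 4.

4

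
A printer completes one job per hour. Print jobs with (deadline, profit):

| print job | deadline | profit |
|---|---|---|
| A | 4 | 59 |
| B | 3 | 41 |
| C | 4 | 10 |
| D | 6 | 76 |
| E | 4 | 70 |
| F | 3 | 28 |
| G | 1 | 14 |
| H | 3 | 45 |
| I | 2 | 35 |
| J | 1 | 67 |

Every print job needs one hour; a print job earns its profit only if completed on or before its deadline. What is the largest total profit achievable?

By profit: D(d6,76), E(d4,70), J(d1,67), A(d4,59), H(d3,45), B(d3,41), I(d2,35), F(d3,28), G(d1,14), C(d4,10)
D→slot 6; E→slot 4; J→slot 1; A→slot 3; H→slot 2; B skipped; I skipped; F skipped; G skipped; C skipped.
Profit = 67 + 45 + 59 + 70 + 76 = 317

317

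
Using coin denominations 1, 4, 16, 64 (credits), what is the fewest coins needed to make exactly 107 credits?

8

Use the largest denomination that fits, subtract, and repeat.
107 − 1×64→43 − 2×16→11 − 2×4→3 − 3×1→0
Total coins = 1 + 2 + 2 + 3 = 8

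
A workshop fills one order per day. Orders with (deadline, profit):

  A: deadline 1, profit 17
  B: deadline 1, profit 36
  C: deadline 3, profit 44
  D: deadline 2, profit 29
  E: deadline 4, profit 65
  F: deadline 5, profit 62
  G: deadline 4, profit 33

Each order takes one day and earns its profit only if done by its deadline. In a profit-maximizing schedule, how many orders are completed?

5

Sort by profit descending; place each in the latest free slot ≤ its deadline.
Profit order: E=65 F=62 C=44 B=36 G=33 D=29 A=17
Assign: E→slot 4, F→slot 5, C→slot 3, B→slot 1, G→slot 2, D skipped, A skipped.
Slots: [1:B] [2:G] [3:C] [4:E] [5:F]
5 of 7 scheduled.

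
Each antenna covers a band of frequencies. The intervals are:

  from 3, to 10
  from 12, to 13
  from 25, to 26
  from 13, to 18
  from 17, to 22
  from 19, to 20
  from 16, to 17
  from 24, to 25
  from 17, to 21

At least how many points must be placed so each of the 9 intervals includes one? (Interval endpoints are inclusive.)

By right end: [3,10]  [12,13]  [16,17]  [13,18]  [19,20]  [17,21]  [17,22]  [24,25]  [25,26]
[3,10] uncovered → point at 10; [12,13] uncovered → point at 13; [16,17] uncovered → point at 17; [19,20] uncovered → point at 20; [24,25] uncovered → point at 25.
Points: 10, 13, 17, 20, 25 (5 total).

5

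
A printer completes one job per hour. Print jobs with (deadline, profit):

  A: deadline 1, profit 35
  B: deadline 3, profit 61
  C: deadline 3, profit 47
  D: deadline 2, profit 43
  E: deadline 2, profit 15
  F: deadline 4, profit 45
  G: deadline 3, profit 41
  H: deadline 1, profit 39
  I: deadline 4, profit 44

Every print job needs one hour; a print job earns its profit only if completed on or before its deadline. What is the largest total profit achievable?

Sort by profit descending; place each in the latest free slot ≤ its deadline.
Profit order: B=61 C=47 F=45 I=44 D=43 G=41 H=39 A=35 E=15
Assign: B→slot 3, C→slot 2, F→slot 4, I→slot 1, D skipped, G skipped, H skipped, A skipped, E skipped.
Slots: [1:I] [2:C] [3:B] [4:F]
Profit = 44 + 47 + 61 + 45 = 197

197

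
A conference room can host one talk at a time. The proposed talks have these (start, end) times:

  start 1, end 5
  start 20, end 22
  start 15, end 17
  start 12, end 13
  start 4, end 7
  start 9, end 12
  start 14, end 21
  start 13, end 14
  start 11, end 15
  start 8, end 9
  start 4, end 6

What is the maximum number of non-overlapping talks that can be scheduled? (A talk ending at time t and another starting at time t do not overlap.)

7

By end time: (1,5), (4,6), (4,7), (8,9), (9,12), (12,13), (13,14), (11,15), (15,17), (14,21), (20,22).
Pick (1,5); next start ≥ 5 → (8,9); next start ≥ 9 → (9,12); next start ≥ 12 → (12,13); next start ≥ 13 → (13,14); next start ≥ 14 → (15,17); next start ≥ 17 → (20,22).
Selected 7 talks.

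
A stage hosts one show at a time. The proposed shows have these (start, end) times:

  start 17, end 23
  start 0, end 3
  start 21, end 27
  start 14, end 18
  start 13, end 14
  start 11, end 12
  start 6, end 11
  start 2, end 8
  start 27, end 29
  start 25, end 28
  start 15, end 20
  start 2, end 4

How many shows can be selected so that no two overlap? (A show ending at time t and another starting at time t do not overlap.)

Sort by end time and greedily take each interval whose start is ≥ the last chosen end.
Sorted by end: (0,3)  (2,4)  (2,8)  (6,11)  (11,12)  (13,14)  (14,18)  (15,20)  (17,23)  (21,27)  (25,28)  (27,29)
take (0,3); skip (2,8); take (6,11); take (11,12); take (13,14); take (14,18); skip (17,23); take (21,27); take (27,29).
Selected 7 shows.

7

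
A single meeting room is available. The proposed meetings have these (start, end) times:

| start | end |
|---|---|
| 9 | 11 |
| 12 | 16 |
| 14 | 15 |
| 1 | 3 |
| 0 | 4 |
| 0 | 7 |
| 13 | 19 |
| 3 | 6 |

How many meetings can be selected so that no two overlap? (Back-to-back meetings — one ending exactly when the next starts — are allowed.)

4

Greedy by earliest finish: after sorting by end time, pick each interval compatible with the last pick.
Sorted by end: (1,3)  (0,4)  (3,6)  (0,7)  (9,11)  (14,15)  (12,16)  (13,19)
take (1,3); take (3,6); take (9,11); take (14,15); skip (12,16); skip (13,19).
Selected 4 meetings.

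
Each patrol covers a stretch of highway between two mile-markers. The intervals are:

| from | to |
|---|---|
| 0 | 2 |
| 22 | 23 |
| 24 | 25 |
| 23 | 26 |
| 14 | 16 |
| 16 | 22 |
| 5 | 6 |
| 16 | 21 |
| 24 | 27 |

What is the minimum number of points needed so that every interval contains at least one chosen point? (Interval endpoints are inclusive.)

5

Sorted: [0,2] [5,6] [14,16] [16,21] [16,22] [22,23] [24,25] [23,26] [24,27]
{[0,2]} hit by 2; {[5,6]} hit by 6; {[14,16],[16,21],[16,22]} hit by 16; {[22,23]} hit by 23; {[24,25],[23,26],[24,27]} hit by 25.
Points: 2, 6, 16, 23, 25 (5 total).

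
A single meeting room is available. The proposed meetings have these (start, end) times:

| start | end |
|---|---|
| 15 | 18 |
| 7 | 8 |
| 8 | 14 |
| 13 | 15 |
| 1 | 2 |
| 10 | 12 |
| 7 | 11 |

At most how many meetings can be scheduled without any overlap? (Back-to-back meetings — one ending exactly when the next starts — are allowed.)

By end time: (1,2), (7,8), (7,11), (10,12), (8,14), (13,15), (15,18).
Pick (1,2); next start ≥ 2 → (7,8); next start ≥ 8 → (10,12); next start ≥ 12 → (13,15); next start ≥ 15 → (15,18).
Selected 5 meetings.

5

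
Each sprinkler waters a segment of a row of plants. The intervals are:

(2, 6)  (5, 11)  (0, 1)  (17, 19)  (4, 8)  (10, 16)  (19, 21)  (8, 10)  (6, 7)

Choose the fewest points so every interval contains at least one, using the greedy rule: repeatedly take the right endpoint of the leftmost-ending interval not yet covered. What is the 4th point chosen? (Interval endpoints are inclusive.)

19

Process intervals by earliest right end; each time one isn't hit yet, stab at its right endpoint.
Sorted: [0,1] [2,6] [6,7] [4,8] [8,10] [5,11] [10,16] [17,19] [19,21]
{[0,1]} hit by 1; {[2,6],[6,7],[4,8]} hit by 6; {[8,10],[5,11],[10,16]} hit by 10; {[17,19],[19,21]} hit by 19.
Points: 1, 6, 10, 19 (4 total).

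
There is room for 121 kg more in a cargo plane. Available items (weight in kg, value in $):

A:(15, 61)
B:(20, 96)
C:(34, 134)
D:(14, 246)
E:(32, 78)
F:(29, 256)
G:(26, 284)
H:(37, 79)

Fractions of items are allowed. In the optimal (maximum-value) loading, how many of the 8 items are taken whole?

Greedy by value/weight ratio, highest first.
Ratios (sorted): D 17.57, G 10.92, F 8.83, B 4.80, A 4.07, C 3.94, E 2.44, H 2.14
take D (14 @ 246); take G (26 @ 284); take F (29 @ 256); take B (20 @ 96); take A (15 @ 61); take 17/34 of C → 67.00. Capacity used 121/121.
5 item(s) taken whole; one partial (take 17/34 of C).

5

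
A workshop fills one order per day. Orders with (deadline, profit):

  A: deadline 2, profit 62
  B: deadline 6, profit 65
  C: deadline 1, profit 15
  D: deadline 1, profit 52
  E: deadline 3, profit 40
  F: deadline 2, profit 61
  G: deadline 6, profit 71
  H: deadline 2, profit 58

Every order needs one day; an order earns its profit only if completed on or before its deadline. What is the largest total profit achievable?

By profit: G(d6,71), B(d6,65), A(d2,62), F(d2,61), H(d2,58), D(d1,52), E(d3,40), C(d1,15)
G→slot 6; B→slot 5; A→slot 2; F→slot 1; H skipped; D skipped; E→slot 3; C skipped.
Profit = 61 + 62 + 40 + 65 + 71 = 299

299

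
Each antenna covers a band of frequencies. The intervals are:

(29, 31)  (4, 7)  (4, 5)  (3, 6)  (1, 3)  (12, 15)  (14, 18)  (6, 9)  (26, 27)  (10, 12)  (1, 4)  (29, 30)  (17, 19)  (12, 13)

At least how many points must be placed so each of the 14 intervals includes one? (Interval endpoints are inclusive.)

7

By right end: [1,3]  [1,4]  [4,5]  [3,6]  [4,7]  [6,9]  [10,12]  [12,13]  [12,15]  [14,18]  [17,19]  [26,27]  [29,30]  [29,31]
[1,3] uncovered → point at 3; [4,5] uncovered → point at 5; [6,9] uncovered → point at 9; [10,12] uncovered → point at 12; [14,18] uncovered → point at 18; [26,27] uncovered → point at 27; [29,30] uncovered → point at 30.
Points: 3, 5, 9, 12, 18, 27, 30 (7 total).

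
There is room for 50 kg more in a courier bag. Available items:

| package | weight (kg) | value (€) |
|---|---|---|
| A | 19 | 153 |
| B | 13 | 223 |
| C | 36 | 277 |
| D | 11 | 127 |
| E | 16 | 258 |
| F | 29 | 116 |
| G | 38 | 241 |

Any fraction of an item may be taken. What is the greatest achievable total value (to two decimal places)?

Sort by value per unit weight and fill in that order.
Order: B (223/13=17.15) > E (258/16=16.12) > D (127/11=11.55) > A (153/19=8.05) > C (277/36=7.69) > G (241/38=6.34) > F (116/29=4.00)
Fill: take B (13 @ 223) → take E (16 @ 258) → take D (11 @ 127) → take 10/19 of A → 80.53; 50/50 used.
Total value = 688.53

688.53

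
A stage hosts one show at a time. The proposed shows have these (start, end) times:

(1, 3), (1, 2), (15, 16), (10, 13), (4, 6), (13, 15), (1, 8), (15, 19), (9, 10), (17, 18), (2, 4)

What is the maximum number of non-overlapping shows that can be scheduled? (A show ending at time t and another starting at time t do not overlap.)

Sorted by end: (1,2)  (1,3)  (2,4)  (4,6)  (1,8)  (9,10)  (10,13)  (13,15)  (15,16)  (17,18)  (15,19)
take (1,2); skip (1,3); take (2,4); take (4,6); take (9,10); take (10,13); take (13,15); take (15,16); take (17,18); skip (15,19).
Selected 8 shows.

8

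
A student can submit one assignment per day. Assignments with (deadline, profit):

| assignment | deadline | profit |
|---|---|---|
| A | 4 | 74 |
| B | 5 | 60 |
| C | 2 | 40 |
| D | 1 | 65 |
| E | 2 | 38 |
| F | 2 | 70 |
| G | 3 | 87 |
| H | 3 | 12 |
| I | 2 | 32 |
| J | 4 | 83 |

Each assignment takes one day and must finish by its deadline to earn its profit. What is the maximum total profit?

374

Take jobs in profit order; each goes to the latest open slot no later than its deadline.
By profit: G(d3,87), J(d4,83), A(d4,74), F(d2,70), D(d1,65), B(d5,60), C(d2,40), E(d2,38), I(d2,32), H(d3,12)
G→slot 3; J→slot 4; A→slot 2; F→slot 1; D skipped; B→slot 5; C skipped; E skipped; I skipped; H skipped.
Profit = 70 + 74 + 87 + 83 + 60 = 374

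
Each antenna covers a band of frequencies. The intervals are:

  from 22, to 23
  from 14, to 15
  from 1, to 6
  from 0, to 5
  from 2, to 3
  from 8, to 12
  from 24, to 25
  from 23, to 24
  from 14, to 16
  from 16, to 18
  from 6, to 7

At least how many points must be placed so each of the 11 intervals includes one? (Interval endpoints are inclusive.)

Process intervals by earliest right end; each time one isn't hit yet, stab at its right endpoint.
Sorted: [2,3] [0,5] [1,6] [6,7] [8,12] [14,15] [14,16] [16,18] [22,23] [23,24] [24,25]
{[2,3],[0,5],[1,6]} hit by 3; {[6,7]} hit by 7; {[8,12]} hit by 12; {[14,15],[14,16]} hit by 15; {[16,18]} hit by 18; {[22,23],[23,24]} hit by 23; {[24,25]} hit by 25.
Points: 3, 7, 12, 15, 18, 23, 25 (7 total).

7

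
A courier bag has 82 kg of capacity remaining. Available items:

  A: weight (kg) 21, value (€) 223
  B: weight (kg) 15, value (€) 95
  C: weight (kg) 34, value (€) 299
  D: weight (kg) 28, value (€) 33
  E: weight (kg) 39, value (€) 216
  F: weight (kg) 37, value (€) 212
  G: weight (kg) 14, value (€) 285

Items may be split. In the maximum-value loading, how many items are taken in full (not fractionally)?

3

Ratios (sorted): G 20.36, A 10.62, C 8.79, B 6.33, F 5.73, E 5.54, D 1.18
take G (14 @ 285); take A (21 @ 223); take C (34 @ 299); take 13/15 of B → 82.33. Capacity used 82/82.
3 item(s) taken whole; one partial (take 13/15 of B).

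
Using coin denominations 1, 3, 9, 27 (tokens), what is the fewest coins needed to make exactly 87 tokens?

5

Greedy: take as many of the largest coin as possible, then repeat with the remainder.
87 = 3×27 + 2×3
Total coins = 3 + 2 = 5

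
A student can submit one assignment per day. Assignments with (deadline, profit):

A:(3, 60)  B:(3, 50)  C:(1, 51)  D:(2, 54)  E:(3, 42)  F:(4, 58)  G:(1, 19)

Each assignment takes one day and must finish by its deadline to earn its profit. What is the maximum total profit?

223

Take jobs in profit order; each goes to the latest open slot no later than its deadline.
By profit: A(d3,60), F(d4,58), D(d2,54), C(d1,51), B(d3,50), E(d3,42), G(d1,19)
A→slot 3; F→slot 4; D→slot 2; C→slot 1; B skipped; E skipped; G skipped.
Profit = 51 + 54 + 60 + 58 = 223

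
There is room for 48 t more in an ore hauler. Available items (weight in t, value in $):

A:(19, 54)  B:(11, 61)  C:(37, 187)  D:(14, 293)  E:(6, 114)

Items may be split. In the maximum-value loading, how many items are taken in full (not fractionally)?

3

Order: D (293/14=20.93) > E (114/6=19.00) > B (61/11=5.55) > C (187/37=5.05) > A (54/19=2.84)
Fill: take D (14 @ 293) → take E (6 @ 114) → take B (11 @ 61) → take 17/37 of C → 85.92; 48/48 used.
3 item(s) taken whole; one partial (take 17/37 of C).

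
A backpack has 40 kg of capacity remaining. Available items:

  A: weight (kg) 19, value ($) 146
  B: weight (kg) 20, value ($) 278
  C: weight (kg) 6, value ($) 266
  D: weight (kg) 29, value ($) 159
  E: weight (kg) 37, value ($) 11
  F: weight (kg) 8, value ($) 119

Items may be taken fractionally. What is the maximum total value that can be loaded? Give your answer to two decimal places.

709.11

Ratios (sorted): C 44.33, F 14.88, B 13.90, A 7.68, D 5.48, E 0.30
take C (6 @ 266); take F (8 @ 119); take B (20 @ 278); take 6/19 of A → 46.11. Capacity used 40/40.
Total value = 709.11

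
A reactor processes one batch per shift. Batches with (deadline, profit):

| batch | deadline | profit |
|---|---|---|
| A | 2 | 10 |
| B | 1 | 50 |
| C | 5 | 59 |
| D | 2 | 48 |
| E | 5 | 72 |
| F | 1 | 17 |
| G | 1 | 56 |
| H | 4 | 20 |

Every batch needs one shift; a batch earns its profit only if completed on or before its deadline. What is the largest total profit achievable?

Take jobs in profit order; each goes to the latest open slot no later than its deadline.
Profit order: E=72 C=59 G=56 B=50 D=48 H=20 F=17 A=10
Assign: E→slot 5, C→slot 4, G→slot 1, B skipped, D→slot 2, H→slot 3, F skipped, A skipped.
Slots: [1:G] [2:D] [3:H] [4:C] [5:E]
Profit = 56 + 48 + 20 + 59 + 72 = 255

255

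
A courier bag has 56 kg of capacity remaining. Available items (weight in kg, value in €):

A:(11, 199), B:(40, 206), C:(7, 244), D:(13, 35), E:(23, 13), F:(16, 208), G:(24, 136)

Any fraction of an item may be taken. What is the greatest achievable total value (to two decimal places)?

Ratios (sorted): C 34.86, A 18.09, F 13.00, G 5.67, B 5.15, D 2.69, E 0.57
take C (7 @ 244); take A (11 @ 199); take F (16 @ 208); take 22/24 of G → 124.67. Capacity used 56/56.
Total value = 775.67

775.67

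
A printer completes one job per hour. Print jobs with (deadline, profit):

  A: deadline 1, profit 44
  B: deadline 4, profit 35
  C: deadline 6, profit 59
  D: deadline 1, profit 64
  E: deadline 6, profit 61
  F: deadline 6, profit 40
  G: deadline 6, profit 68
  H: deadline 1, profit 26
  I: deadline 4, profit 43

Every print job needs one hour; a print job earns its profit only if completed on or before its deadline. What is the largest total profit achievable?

335

Take jobs in profit order; each goes to the latest open slot no later than its deadline.
Profit order: G=68 D=64 E=61 C=59 A=44 I=43 F=40 B=35 H=26
Assign: G→slot 6, D→slot 1, E→slot 5, C→slot 4, A skipped, I→slot 3, F→slot 2, B skipped, H skipped.
Slots: [1:D] [2:F] [3:I] [4:C] [5:E] [6:G]
Profit = 64 + 40 + 43 + 59 + 61 + 68 = 335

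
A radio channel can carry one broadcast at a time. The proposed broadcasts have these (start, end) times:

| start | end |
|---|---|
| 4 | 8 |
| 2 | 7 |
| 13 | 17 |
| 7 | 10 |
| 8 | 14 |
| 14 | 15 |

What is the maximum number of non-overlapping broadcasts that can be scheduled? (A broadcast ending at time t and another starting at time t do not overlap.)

By end time: (2,7), (4,8), (7,10), (8,14), (14,15), (13,17).
Pick (2,7); next start ≥ 7 → (7,10); next start ≥ 10 → (14,15).
Selected 3 broadcasts.

3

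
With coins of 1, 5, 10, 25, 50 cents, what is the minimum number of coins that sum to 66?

4

Use the largest denomination that fits, subtract, and repeat.
66 = 1×50 + 1×10 + 1×5 + 1×1
Total coins = 1 + 1 + 1 + 1 = 4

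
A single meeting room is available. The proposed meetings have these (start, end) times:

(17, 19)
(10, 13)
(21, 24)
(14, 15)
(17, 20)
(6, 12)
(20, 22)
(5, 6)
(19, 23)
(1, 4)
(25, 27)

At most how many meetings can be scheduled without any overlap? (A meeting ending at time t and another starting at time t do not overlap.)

7

Sorted by end: (1,4)  (5,6)  (6,12)  (10,13)  (14,15)  (17,19)  (17,20)  (20,22)  (19,23)  (21,24)  (25,27)
take (1,4); take (5,6); take (6,12); take (14,15); take (17,19); take (20,22); take (25,27).
Selected 7 meetings.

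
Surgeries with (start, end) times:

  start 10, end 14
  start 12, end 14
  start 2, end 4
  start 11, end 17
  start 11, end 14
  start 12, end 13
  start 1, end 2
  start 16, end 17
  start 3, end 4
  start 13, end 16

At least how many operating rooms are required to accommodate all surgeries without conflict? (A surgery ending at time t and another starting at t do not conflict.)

The answer is the maximum number of intervals overlapping at any instant.
Events (time:±→running): 1:+→1 2:-→0 2:+→1 3:+→2 4:-→1 4:-→0 10:+→1 11:+→2 11:+→3 12:+→4 12:+→5 … peak 5.

5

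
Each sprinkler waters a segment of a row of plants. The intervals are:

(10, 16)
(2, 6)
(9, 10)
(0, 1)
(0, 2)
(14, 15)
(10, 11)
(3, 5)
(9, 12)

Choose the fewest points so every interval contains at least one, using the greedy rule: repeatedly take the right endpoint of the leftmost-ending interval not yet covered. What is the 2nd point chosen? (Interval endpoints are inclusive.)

5

Sort by right endpoint; whenever an interval is uncovered, place a point at its right end.
By right end: [0,1]  [0,2]  [3,5]  [2,6]  [9,10]  [10,11]  [9,12]  [14,15]  [10,16]
[0,1] uncovered → point at 1; [3,5] uncovered → point at 5; [9,10] uncovered → point at 10; [14,15] uncovered → point at 15.
Points: 1, 5, 10, 15 (4 total).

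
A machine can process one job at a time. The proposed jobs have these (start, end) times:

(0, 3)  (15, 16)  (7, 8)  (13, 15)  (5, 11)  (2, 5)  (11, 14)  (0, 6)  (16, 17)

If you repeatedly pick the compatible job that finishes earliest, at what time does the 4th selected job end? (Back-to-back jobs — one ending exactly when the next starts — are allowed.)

16

Greedy by earliest finish: after sorting by end time, pick each interval compatible with the last pick.
By end time: (0,3), (2,5), (0,6), (7,8), (5,11), (11,14), (13,15), (15,16), (16,17).
Pick (0,3); next start ≥ 3 → (7,8); next start ≥ 8 → (11,14); next start ≥ 14 → (15,16); next start ≥ 16 → (16,17).
Selected: (0,3) (7,8) (11,14) (15,16) (16,17)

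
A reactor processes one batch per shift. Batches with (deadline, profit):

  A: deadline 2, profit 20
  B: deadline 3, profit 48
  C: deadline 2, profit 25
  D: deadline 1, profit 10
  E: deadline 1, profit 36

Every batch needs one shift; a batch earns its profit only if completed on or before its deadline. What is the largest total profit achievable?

109

Sort by profit descending; place each in the latest free slot ≤ its deadline.
By profit: B(d3,48), E(d1,36), C(d2,25), A(d2,20), D(d1,10)
B→slot 3; E→slot 1; C→slot 2; A skipped; D skipped.
Profit = 36 + 25 + 48 = 109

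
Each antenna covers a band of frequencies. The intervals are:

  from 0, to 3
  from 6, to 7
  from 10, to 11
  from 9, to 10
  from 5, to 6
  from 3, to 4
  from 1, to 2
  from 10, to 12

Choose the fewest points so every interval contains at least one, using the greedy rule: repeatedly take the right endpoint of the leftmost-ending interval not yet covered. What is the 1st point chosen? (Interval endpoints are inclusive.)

By right end: [1,2]  [0,3]  [3,4]  [5,6]  [6,7]  [9,10]  [10,11]  [10,12]
[1,2] uncovered → point at 2; [3,4] uncovered → point at 4; [5,6] uncovered → point at 6; [9,10] uncovered → point at 10.
Points: 2, 4, 6, 10 (4 total).

2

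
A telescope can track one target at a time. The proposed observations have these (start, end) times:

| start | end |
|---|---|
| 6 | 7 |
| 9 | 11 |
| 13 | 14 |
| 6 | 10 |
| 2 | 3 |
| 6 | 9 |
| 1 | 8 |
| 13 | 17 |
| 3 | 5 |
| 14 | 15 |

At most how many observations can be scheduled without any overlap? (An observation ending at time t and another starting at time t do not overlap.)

Greedy by earliest finish: after sorting by end time, pick each interval compatible with the last pick.
Sorted by end: (2,3)  (3,5)  (6,7)  (1,8)  (6,9)  (6,10)  (9,11)  (13,14)  (14,15)  (13,17)
take (2,3); take (3,5); take (6,7); take (9,11); take (13,14); take (14,15).
Selected 6 observations.

6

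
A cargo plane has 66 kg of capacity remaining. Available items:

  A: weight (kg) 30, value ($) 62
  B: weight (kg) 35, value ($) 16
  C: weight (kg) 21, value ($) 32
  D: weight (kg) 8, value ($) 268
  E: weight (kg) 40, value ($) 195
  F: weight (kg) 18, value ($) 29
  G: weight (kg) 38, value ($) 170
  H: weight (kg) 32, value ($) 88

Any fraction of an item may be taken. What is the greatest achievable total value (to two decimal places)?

543.53

Greedy by value/weight ratio, highest first.
Order: D (268/8=33.50) > E (195/40=4.88) > G (170/38=4.47) > H (88/32=2.75) > A (62/30=2.07) > F (29/18=1.61) > C (32/21=1.52) > B (16/35=0.46)
Fill: take D (8 @ 268) → take E (40 @ 195) → take 18/38 of G → 80.53; 66/66 used.
Total value = 543.53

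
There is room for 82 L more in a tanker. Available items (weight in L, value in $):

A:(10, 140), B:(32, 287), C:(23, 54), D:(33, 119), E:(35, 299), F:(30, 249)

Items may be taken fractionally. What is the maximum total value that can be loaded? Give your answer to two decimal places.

Sort by value per unit weight and fill in that order.
Order: A (140/10=14.00) > B (287/32=8.97) > E (299/35=8.54) > F (249/30=8.30) > D (119/33=3.61) > C (54/23=2.35)
Fill: take A (10 @ 140) → take B (32 @ 287) → take E (35 @ 299) → take 5/30 of F → 41.50; 82/82 used.
Total value = 767.50

767.50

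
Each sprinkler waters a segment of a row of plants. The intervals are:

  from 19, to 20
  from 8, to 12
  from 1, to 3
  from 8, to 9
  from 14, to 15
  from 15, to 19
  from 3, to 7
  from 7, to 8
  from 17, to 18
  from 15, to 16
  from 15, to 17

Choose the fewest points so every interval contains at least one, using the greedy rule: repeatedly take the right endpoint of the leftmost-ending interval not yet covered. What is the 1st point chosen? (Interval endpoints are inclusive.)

3

Process intervals by earliest right end; each time one isn't hit yet, stab at its right endpoint.
Sorted: [1,3] [3,7] [7,8] [8,9] [8,12] [14,15] [15,16] [15,17] [17,18] [15,19] [19,20]
{[1,3],[3,7]} hit by 3; {[7,8],[8,9],[8,12]} hit by 8; {[14,15],[15,16],[15,17]} hit by 15; {[17,18],[15,19]} hit by 18; {[19,20]} hit by 20.
Points: 3, 8, 15, 18, 20 (5 total).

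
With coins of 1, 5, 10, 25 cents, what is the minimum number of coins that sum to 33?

5

Greedy: take as many of the largest coin as possible, then repeat with the remainder.
33 − 1×25→8 − 1×5→3 − 3×1→0
Total coins = 1 + 1 + 3 = 5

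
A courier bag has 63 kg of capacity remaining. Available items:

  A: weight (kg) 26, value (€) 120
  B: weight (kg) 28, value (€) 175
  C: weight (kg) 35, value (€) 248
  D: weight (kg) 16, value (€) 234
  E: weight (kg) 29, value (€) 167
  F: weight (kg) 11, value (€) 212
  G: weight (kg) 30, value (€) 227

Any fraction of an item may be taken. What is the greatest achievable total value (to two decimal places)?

Ratios (sorted): F 19.27, D 14.62, G 7.57, C 7.09, B 6.25, E 5.76, A 4.62
take F (11 @ 212); take D (16 @ 234); take G (30 @ 227); take 6/35 of C → 42.51. Capacity used 63/63.
Total value = 715.51

715.51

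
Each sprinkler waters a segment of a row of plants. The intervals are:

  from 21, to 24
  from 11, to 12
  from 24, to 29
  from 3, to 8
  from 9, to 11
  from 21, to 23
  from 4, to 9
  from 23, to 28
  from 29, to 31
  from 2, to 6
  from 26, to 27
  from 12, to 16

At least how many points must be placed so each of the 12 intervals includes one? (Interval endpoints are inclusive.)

Sort by right endpoint; whenever an interval is uncovered, place a point at its right end.
By right end: [2,6]  [3,8]  [4,9]  [9,11]  [11,12]  [12,16]  [21,23]  [21,24]  [26,27]  [23,28]  [24,29]  [29,31]
[2,6] uncovered → point at 6; [9,11] uncovered → point at 11; [12,16] uncovered → point at 16; [21,23] uncovered → point at 23; [26,27] uncovered → point at 27; [29,31] uncovered → point at 31.
Points: 6, 11, 16, 23, 27, 31 (6 total).

6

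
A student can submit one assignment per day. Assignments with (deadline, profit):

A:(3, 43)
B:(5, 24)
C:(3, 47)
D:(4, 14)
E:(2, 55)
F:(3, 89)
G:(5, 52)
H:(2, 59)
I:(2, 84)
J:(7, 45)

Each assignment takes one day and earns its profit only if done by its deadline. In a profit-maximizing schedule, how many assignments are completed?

6

Sort by profit descending; place each in the latest free slot ≤ its deadline.
Profit order: F=89 I=84 H=59 E=55 G=52 C=47 J=45 A=43 B=24 D=14
Assign: F→slot 3, I→slot 2, H→slot 1, E skipped, G→slot 5, C skipped, J→slot 7, A skipped, B→slot 4, D skipped.
Slots: [1:H] [2:I] [3:F] [4:B] [5:G] [7:J]
6 of 10 scheduled.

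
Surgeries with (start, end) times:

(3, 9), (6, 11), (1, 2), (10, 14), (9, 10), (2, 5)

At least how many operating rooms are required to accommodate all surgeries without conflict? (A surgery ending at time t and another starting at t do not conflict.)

Events (time:±→running): 1:+→1 2:-→0 2:+→1 3:+→2 … peak 2.

2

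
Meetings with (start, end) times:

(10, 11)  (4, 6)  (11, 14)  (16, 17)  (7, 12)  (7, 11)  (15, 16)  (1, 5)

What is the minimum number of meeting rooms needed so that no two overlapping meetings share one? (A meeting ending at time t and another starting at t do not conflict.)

3

starts: [1, 4, 7, 7, 10, 11, 15, 16]
ends:   [5, 6, 11, 11, 12, 14, 16, 17]
s1→1 s4→2 e5→1 e6→0 s7→1 s7→2 s10→3  — peak 3.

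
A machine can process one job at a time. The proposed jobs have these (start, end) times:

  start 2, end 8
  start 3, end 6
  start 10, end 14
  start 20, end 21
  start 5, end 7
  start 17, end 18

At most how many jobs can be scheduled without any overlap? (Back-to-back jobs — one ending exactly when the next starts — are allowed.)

4

Sorted by end: (3,6)  (5,7)  (2,8)  (10,14)  (17,18)  (20,21)
take (3,6); skip (5,7); skip (2,8); take (10,14); take (17,18); take (20,21).
Selected 4 jobs.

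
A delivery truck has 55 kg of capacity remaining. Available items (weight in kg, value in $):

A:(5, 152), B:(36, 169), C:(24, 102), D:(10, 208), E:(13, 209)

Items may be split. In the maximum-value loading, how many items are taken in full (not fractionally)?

3

Sort by value per unit weight and fill in that order.
Order: A (152/5=30.40) > D (208/10=20.80) > E (209/13=16.08) > B (169/36=4.69) > C (102/24=4.25)
Fill: take A (5 @ 152) → take D (10 @ 208) → take E (13 @ 209) → take 27/36 of B → 126.75; 55/55 used.
3 item(s) taken whole; one partial (take 27/36 of B).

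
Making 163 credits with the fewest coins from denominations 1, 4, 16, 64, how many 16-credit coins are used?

2

Use the largest denomination that fits, subtract, and repeat.
163 = 2×64 + 2×16 + 3×1
Count of 16: 2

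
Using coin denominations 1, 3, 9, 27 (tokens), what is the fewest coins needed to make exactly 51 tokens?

Greedy: take as many of the largest coin as possible, then repeat with the remainder.
51 = 1×27 + 2×9 + 2×3
Total coins = 1 + 2 + 2 = 5

5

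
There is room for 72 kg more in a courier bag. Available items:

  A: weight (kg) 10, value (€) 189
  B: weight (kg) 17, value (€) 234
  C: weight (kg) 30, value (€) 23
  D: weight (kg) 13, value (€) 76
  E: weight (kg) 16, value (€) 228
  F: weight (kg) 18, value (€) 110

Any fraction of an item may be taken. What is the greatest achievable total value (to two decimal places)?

Greedy by value/weight ratio, highest first.
Order: A (189/10=18.90) > E (228/16=14.25) > B (234/17=13.76) > F (110/18=6.11) > D (76/13=5.85) > C (23/30=0.77)
Fill: take A (10 @ 189) → take E (16 @ 228) → take B (17 @ 234) → take F (18 @ 110) → take 11/13 of D → 64.31; 72/72 used.
Total value = 825.31

825.31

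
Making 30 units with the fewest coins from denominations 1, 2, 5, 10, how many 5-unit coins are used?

0

Use the largest denomination that fits, subtract, and repeat.
30 = 3×10
Count of 5: 0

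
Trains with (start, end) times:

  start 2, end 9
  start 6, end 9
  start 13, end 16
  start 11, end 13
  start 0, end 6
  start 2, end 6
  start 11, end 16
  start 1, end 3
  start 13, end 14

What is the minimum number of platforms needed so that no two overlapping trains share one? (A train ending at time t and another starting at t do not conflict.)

4

The answer is the maximum number of intervals overlapping at any instant.
starts: [0, 1, 2, 2, 6, 11, 11, 13, 13]
ends:   [3, 6, 6, 9, 9, 13, 14, 16, 16]
s0→1 s1→2 s2→3 s2→4  — peak 4.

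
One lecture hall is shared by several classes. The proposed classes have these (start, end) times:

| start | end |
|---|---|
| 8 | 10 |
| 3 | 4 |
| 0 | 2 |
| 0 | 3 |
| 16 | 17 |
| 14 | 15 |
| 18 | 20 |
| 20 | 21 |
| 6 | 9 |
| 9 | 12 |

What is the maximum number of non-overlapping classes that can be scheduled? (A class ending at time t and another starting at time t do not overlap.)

8

Order by finish time; keep every interval that doesn't clash with the previous kept one.
By end time: (0,2), (0,3), (3,4), (6,9), (8,10), (9,12), (14,15), (16,17), (18,20), (20,21).
Pick (0,2); next start ≥ 2 → (3,4); next start ≥ 4 → (6,9); next start ≥ 9 → (9,12); next start ≥ 12 → (14,15); next start ≥ 15 → (16,17); next start ≥ 17 → (18,20); next start ≥ 20 → (20,21).
Selected 8 classes.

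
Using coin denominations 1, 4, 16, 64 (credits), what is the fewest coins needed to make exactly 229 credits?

229 = 3×64 + 2×16 + 1×4 + 1×1
Total coins = 3 + 2 + 1 + 1 = 7

7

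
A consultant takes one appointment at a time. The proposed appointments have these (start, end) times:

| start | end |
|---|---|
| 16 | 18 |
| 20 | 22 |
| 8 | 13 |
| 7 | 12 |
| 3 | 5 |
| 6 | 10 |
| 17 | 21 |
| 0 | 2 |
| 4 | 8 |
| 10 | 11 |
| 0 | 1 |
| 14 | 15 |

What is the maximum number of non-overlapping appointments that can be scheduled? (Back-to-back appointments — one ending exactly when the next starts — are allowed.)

Sorted by end: (0,1)  (0,2)  (3,5)  (4,8)  (6,10)  (10,11)  (7,12)  (8,13)  (14,15)  (16,18)  (17,21)  (20,22)
take (0,1); skip (0,2); take (3,5); take (6,10); take (10,11); skip (8,13); take (14,15); take (16,18); take (20,22).
Selected 7 appointments.

7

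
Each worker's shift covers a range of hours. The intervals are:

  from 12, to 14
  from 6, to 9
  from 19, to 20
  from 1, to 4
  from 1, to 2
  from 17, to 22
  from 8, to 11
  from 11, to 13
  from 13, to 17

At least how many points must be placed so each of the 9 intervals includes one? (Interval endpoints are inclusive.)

By right end: [1,2]  [1,4]  [6,9]  [8,11]  [11,13]  [12,14]  [13,17]  [19,20]  [17,22]
[1,2] uncovered → point at 2; [6,9] uncovered → point at 9; [11,13] uncovered → point at 13; [19,20] uncovered → point at 20.
Points: 2, 9, 13, 20 (4 total).

4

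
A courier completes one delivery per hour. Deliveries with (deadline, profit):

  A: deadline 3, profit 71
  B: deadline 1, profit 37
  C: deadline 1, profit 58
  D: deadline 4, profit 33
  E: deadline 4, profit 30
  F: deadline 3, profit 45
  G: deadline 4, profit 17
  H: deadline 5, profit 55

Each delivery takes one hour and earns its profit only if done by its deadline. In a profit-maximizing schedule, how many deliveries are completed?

Take jobs in profit order; each goes to the latest open slot no later than its deadline.
Profit order: A=71 C=58 H=55 F=45 B=37 D=33 E=30 G=17
Assign: A→slot 3, C→slot 1, H→slot 5, F→slot 2, B skipped, D→slot 4, E skipped, G skipped.
Slots: [1:C] [2:F] [3:A] [4:D] [5:H]
5 of 8 scheduled.

5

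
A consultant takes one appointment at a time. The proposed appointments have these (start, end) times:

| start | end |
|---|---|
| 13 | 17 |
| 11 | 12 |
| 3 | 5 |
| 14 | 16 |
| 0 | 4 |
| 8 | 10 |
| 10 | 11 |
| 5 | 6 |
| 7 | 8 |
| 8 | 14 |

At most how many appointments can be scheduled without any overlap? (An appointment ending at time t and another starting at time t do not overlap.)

7

Sorted by end: (0,4)  (3,5)  (5,6)  (7,8)  (8,10)  (10,11)  (11,12)  (8,14)  (14,16)  (13,17)
take (0,4); take (5,6); take (7,8); take (8,10); take (10,11); take (11,12); take (14,16).
Selected 7 appointments.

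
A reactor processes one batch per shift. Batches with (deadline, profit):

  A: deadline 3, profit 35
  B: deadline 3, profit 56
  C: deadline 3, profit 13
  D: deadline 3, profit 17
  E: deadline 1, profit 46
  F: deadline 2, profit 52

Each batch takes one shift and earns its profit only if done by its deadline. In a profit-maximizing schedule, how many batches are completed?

3

Sort by profit descending; place each in the latest free slot ≤ its deadline.
By profit: B(d3,56), F(d2,52), E(d1,46), A(d3,35), D(d3,17), C(d3,13)
B→slot 3; F→slot 2; E→slot 1; A skipped; D skipped; C skipped.
3 of 6 scheduled.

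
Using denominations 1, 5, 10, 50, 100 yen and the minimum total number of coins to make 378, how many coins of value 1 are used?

3

Use the largest denomination that fits, subtract, and repeat.
378 = 3×100 + 1×50 + 2×10 + 1×5 + 3×1
Count of 1: 3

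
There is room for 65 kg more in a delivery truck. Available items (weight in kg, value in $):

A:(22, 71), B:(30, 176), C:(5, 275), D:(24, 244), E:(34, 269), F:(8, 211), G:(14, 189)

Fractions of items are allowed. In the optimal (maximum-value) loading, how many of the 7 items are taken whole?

4

Sort by value per unit weight and fill in that order.
Order: C (275/5=55.00) > F (211/8=26.38) > G (189/14=13.50) > D (244/24=10.17) > E (269/34=7.91) > B (176/30=5.87) > A (71/22=3.23)
Fill: take C (5 @ 275) → take F (8 @ 211) → take G (14 @ 189) → take D (24 @ 244) → take 14/34 of E → 110.76; 65/65 used.
4 item(s) taken whole; one partial (take 14/34 of E).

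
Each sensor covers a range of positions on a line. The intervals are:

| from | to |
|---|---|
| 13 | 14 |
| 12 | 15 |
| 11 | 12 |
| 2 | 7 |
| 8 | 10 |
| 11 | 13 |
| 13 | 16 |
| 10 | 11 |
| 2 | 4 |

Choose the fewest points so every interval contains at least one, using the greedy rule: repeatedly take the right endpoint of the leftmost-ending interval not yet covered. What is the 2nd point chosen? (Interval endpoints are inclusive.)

Sort by right endpoint; whenever an interval is uncovered, place a point at its right end.
By right end: [2,4]  [2,7]  [8,10]  [10,11]  [11,12]  [11,13]  [13,14]  [12,15]  [13,16]
[2,4] uncovered → point at 4; [8,10] uncovered → point at 10; [11,12] uncovered → point at 12; [13,14] uncovered → point at 14.
Points: 4, 10, 12, 14 (4 total).

10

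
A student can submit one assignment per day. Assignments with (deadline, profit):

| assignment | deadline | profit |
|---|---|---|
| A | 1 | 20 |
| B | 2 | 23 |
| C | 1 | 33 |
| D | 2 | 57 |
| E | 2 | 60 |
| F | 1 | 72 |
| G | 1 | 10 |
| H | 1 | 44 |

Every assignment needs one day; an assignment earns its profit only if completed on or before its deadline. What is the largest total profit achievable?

Profit order: F=72 E=60 D=57 H=44 C=33 B=23 A=20 G=10
Assign: F→slot 1, E→slot 2, D skipped, H skipped, C skipped, B skipped, A skipped, G skipped.
Slots: [1:F] [2:E]
Profit = 72 + 60 = 132

132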